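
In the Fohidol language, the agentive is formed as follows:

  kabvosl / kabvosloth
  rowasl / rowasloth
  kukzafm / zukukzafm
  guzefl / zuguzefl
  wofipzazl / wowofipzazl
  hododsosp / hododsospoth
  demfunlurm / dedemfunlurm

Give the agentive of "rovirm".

guzefl and rowasl both end in -l yet inflect differently (zuguzefl, rowasloth), so the final letter is not what conditions the rule; the second-to-last letter is.
"rovirm" has second-to-last letter 'r'. The one such stem in the data (demfunlurm → dedemfunlurm) repeats the first consonant+vowel as a prefix (as does wofipzazl), so the same rule applies.
So rovirm → rorovirm.

rorovirm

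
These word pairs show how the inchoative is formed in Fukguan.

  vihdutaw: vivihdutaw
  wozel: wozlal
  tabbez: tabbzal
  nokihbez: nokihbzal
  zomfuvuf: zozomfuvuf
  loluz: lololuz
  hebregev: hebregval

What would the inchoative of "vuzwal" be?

vuvuzwal

tabbez and loluz both end in -z yet inflect differently (tabbzal, lololuz), so the final letter is not what conditions the rule; the last vowel is.
"vuzwal" has last vowel 'a'. The one such stem in the data (vihdutaw → vivihdutaw) repeats the first consonant+vowel as a prefix (as do loluz, zomfuvuf), so the same rule applies.
So vuzwal → vuvuzwal.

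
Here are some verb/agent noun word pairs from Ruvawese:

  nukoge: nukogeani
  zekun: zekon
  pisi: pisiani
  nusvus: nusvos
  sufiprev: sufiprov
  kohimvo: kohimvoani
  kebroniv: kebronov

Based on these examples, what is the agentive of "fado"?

fadoani

pisi and kebroniv both have last vowel 'i' yet inflect differently (pisiani, kebronov), so the last vowel is not what conditions the rule; whether the stem ends in a vowel or a consonant is.
"fado" ends in a vowel. The stems ending in a vowel (nukoge → nukogeani, kohimvo → kohimvoani, pisi → pisiani) add -ani.
So fado → fadoani.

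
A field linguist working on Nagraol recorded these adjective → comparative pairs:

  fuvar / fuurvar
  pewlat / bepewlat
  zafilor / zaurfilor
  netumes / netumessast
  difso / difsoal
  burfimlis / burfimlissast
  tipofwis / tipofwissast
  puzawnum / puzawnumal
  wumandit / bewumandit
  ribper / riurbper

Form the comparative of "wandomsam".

netumes and ribper both have last vowel 'e' yet inflect differently (netumessast, riurbper), so the last vowel is not what conditions the rule; the final letter is.
"wandomsam" ends in -m. The one such stem in the data (puzawnum → puzawnumal) adds -al, so the same rule applies.
The other patterns: stems ending in -s double the final consonant and add -ast; stems ending in -r insert -ur- after the first vowel; stems ending in -t add the prefix be-.
So wandomsam → wandomsamal.

wandomsamal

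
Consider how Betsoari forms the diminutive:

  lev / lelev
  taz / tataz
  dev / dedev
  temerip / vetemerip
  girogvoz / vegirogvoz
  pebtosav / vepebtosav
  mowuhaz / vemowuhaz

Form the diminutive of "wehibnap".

taz and girogvoz both end in -z yet inflect differently (tataz, vegirogvoz), so the final letter is not what conditions the rule; the number of vowels is.
"wehibnap" has 3 vowels. The stems with 3 vowels (temerip → vetemerip, girogvoz → vegirogvoz, pebtosav → vepebtosav) add the prefix ve-.
The other pattern: stems with 1 vowel repeat the first consonant+vowel as a prefix.
So wehibnap → vewehibnap.

vewehibnap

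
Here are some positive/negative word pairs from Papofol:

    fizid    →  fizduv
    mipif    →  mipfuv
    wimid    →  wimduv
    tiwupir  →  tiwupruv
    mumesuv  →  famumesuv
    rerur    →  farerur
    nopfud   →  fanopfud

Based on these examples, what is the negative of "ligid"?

ligduv

tiwupir and rerur both end in -r yet inflect differently (tiwupruv, farerur), so the final letter is not what conditions the rule; the last vowel is.
"ligid" has last vowel 'i'. The stems whose last vowel is 'i' (fizid → fizduv, mipif → mipfuv, wimid → wimduv) delete the last vowel and add -uv.
So ligid → ligduv.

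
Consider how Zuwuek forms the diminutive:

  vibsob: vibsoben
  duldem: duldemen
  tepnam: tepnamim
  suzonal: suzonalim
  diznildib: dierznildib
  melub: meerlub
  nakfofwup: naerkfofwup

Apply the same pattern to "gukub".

"gukub" has last vowel 'u'. The stems whose last vowel is 'u' (melub → meerlub, nakfofwup → naerkfofwup) insert -er- after the first vowel.
So gukub → guerkub.

guerkub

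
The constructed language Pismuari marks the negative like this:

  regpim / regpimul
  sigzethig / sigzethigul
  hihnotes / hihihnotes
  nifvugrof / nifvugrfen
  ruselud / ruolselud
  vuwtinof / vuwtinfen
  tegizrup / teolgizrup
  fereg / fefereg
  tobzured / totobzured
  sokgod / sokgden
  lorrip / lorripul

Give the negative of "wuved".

tobzured and sokgod both end in -d yet inflect differently (totobzured, sokgden), so the final letter is not what conditions the rule; the last vowel is.
"wuved" has last vowel 'e'. The stems whose last vowel is 'e' (hihnotes → hihihnotes, fereg → fefereg, tobzured → totobzured) repeat the first consonant+vowel as a prefix.
The other patterns: stems whose last vowel is 'o' delete the last vowel and add -en; stems whose last vowel is 'u' insert -ol- after the first vowel; stems whose last vowel is 'i' add -ul.
So wuved → wuwuved.

wuwuved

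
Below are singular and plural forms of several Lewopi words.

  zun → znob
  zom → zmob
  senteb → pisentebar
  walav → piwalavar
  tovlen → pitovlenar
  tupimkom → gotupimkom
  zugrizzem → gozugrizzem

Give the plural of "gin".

gnob

zun and tovlen both end in -n yet inflect differently (znob, pitovlenar), so the final letter is not what conditions the rule; the number of vowels is.
"gin" has 1 vowel. The stems with 1 vowel (zun → znob, zom → zmob) delete the last vowel and add -ob.
The other patterns: stems with 2 vowels add pi- … -ar around the stem; stems with 3 vowels add the prefix go-.
So gin → gnob.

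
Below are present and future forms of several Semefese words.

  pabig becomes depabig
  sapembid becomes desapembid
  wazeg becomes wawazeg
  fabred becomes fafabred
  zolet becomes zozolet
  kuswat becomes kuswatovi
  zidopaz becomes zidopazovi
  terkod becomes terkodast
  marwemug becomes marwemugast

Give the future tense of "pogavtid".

"pogavtid" has last vowel 'i'. The stems whose last vowel is 'i' (pabig → depabig, sapembid → desapembid) add the prefix de-.
So pogavtid → depogavtid.

depogavtid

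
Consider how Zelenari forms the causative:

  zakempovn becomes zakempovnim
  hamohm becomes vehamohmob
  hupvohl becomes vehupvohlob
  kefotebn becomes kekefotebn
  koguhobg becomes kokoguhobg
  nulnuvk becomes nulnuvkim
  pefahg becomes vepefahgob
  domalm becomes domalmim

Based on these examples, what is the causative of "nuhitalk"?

nuhitalkim

pefahg and koguhobg both end in -g yet inflect differently (vepefahgob, kokoguhobg), so the final letter is not what conditions the rule; the second-to-last letter is.
"nuhitalk" has second-to-last letter 'l'. The one such stem in the data (domalm → domalmim) adds -im, so the same rule applies.
The other patterns: stems whose second-to-last letter is 'h' add ve- … -ob around the stem; stems whose second-to-last letter is 'b' repeat the first consonant+vowel as a prefix.
So nuhitalk → nuhitalkim.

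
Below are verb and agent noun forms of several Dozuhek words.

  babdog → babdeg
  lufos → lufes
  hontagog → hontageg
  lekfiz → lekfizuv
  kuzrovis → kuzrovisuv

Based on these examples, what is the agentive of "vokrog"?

vokreg

"vokrog" has last vowel 'o'. The stems whose last vowel is 'o' (babdog → babdeg, lufos → lufes, hontagog → hontageg) change the last vowel to 'e'.
So vokrog → vokreg.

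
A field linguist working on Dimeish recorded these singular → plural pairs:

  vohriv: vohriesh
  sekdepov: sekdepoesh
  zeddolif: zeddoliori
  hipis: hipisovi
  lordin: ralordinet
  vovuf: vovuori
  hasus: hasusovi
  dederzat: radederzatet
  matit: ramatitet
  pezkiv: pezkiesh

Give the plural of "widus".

widusovi

vohriv and matit both have last vowel 'i' yet inflect differently (vohriesh, ramatitet), so the last vowel is not what conditions the rule; the final letter is.
"widus" ends in -s. The stems ending in -s (hipis → hipisovi, hasus → hasusovi) add -ovi.
The other patterns: stems ending in -v drop the final letter and add -esh; stems ending in -n or -t add ra- … -et around the stem; stems ending in -f drop the final letter and add -ori.
So widus → widusovi.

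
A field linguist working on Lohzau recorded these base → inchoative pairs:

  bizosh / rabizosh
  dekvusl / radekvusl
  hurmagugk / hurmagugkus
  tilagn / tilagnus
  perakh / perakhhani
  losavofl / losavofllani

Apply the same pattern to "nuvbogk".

nuvbogkus

"nuvbogk" has second-to-last letter 'g'. The stems whose second-to-last letter is 'g' (hurmagugk → hurmagugkus, tilagn → tilagnus) add -us.
So nuvbogk → nuvbogkus.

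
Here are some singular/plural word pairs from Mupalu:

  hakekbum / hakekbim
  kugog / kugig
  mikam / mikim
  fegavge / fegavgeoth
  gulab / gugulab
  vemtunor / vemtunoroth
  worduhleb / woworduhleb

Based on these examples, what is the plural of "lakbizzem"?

lakbizzim

"lakbizzem" ends in -m. The stems ending in -m (hakekbum → hakekbim, mikam → mikim) change the last vowel to 'i'.
The other patterns: stems ending in -e or -r add -oth; stems ending in -b repeat the first consonant+vowel as a prefix.
So lakbizzem → lakbizzim.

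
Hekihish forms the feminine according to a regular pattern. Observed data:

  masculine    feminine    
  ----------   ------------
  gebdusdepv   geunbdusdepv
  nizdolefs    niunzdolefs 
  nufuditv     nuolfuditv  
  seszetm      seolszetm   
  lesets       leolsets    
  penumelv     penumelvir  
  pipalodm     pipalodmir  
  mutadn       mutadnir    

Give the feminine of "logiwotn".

gebdusdepv and nufuditv both end in -v yet inflect differently (geunbdusdepv, nuolfuditv), so the final letter is not what conditions the rule; the second-to-last letter is.
"logiwotn" has second-to-last letter 't'. The stems whose second-to-last letter is 't' (nufuditv → nuolfuditv, seszetm → seolszetm, lesets → leolsets) insert -ol- after the first vowel.
So logiwotn → loolgiwotn.

loolgiwotn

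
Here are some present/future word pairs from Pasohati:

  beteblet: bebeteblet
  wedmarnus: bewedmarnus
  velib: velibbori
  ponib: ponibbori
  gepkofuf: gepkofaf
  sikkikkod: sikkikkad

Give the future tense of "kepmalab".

kepmalabbori

wedmarnus and gepkofuf both have last vowel 'u' yet inflect differently (bewedmarnus, gepkofaf), so the last vowel is not what conditions the rule; the final letter is.
"kepmalab" ends in -b. The stems ending in -b (velib → velibbori, ponib → ponibbori) double the final consonant and add -ori.
The other patterns: stems ending in -s or -t add the prefix be-; stems ending in -d or -f change the last vowel to 'a'.
So kepmalab → kepmalabbori.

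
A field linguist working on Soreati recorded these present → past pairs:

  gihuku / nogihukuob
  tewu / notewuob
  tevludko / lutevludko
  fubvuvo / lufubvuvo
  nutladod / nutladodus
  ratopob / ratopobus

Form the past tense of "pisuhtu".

nopisuhtuob

tevludko and nutladod both have last vowel 'o' yet inflect differently (lutevludko, nutladodus), so the last vowel is not what conditions the rule; the final letter is.
"pisuhtu" ends in -u. The stems ending in -u (gihuku → nogihukuob, tewu → notewuob) add no- … -ob around the stem.
So pisuhtu → nopisuhtuob.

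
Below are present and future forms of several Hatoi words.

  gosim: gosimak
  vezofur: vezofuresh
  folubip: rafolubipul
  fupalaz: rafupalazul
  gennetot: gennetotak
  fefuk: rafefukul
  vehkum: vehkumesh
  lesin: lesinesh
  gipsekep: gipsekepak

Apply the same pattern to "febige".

gipsekep and folubip both end in -p yet inflect differently (gipsekepak, rafolubipul), so the final letter is not what conditions the rule; the first letter is.
"febige" begins with f-. The stems beginning with f- (fefuk → rafefukul, folubip → rafolubipul, fupalaz → rafupalazul) add ra- … -ul around the stem.
The other patterns: stems beginning with g- add -ak; stems beginning with l- or v- add -esh.
So febige → rafebigeul.

rafebigeul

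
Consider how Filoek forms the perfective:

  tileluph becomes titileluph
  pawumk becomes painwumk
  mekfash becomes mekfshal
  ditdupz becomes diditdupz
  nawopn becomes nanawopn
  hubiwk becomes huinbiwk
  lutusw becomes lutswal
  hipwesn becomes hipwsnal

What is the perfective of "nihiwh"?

"nihiwh" has second-to-last letter 'w'. The one such stem in the data (hubiwk → huinbiwk) inserts -in- after the first vowel (as does pawumk), so the same rule applies.
So nihiwh → niinhiwh.

niinhiwh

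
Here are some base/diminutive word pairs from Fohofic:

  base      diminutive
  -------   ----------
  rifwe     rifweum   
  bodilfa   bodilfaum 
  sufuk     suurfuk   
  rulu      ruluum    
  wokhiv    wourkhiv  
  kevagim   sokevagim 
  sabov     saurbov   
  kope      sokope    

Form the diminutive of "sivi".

kope and rifwe both end in -e yet inflect differently (sokope, rifweum), so the final letter is not what conditions the rule; the first letter is.
"sivi" begins with s-. The stems beginning with s- (sabov → saurbov, sufuk → suurfuk) insert -ur- after the first vowel.
So sivi → siurvi.

siurvi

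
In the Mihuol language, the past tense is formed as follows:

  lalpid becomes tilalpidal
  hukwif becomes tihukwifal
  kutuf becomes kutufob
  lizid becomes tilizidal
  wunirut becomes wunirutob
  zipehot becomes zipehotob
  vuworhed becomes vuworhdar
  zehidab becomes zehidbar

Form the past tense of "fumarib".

"fumarib" has last vowel 'i'. The stems whose last vowel is 'i' (hukwif → tihukwifal, lizid → tilizidal, lalpid → tilalpidal) add ti- … -al around the stem.
So fumarib → tifumaribal.

tifumaribal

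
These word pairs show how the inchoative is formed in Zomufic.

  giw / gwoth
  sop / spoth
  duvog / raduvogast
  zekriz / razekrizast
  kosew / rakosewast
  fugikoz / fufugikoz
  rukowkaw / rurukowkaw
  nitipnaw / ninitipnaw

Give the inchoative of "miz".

mzoth

giw and kosew both end in -w yet inflect differently (gwoth, rakosewast), so the final letter is not what conditions the rule; the number of vowels is.
"miz" has 1 vowel. The stems with 1 vowel (giw → gwoth, sop → spoth) delete the last vowel and add -oth.
So miz → mzoth.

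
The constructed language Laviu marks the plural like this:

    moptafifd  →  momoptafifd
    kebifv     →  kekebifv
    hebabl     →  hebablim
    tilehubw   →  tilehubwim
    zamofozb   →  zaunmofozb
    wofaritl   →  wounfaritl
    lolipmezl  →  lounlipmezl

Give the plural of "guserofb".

"guserofb" has second-to-last letter 'f'. The stems whose second-to-last letter is 'f' (moptafifd → momoptafifd, kebifv → kekebifv) repeat the first consonant+vowel as a prefix.
The other patterns: stems whose second-to-last letter is 'b' add -im; stems whose second-to-last letter is 't' or 'z' insert -un- after the first vowel.
So guserofb → guguserofb.

guguserofb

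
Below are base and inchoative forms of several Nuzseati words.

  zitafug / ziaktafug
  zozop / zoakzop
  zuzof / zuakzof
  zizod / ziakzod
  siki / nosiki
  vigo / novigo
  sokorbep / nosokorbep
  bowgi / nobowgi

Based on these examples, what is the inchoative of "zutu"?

"zutu" begins with z-. The stems beginning with z- (zitafug → ziaktafug, zozop → zoakzop, zuzof → zuakzof) insert -ak- after the first vowel.
The other pattern: stems beginning with b-, s- or v- add the prefix no-.
So zutu → zuaktu.

zuaktu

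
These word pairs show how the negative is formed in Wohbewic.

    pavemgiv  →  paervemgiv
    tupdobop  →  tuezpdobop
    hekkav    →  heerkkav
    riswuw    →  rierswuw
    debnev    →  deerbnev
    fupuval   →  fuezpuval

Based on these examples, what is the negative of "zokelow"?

hekkav and fupuval both have last vowel 'a' yet inflect differently (heerkkav, fuezpuval), so the last vowel is not what conditions the rule; the final letter is.
"zokelow" ends in -w. The one such stem in the data (riswuw → rierswuw) inserts -er- after the first vowel (as do hekkav, pavemgiv), so the same rule applies.
So zokelow → zoerkelow.

zoerkelow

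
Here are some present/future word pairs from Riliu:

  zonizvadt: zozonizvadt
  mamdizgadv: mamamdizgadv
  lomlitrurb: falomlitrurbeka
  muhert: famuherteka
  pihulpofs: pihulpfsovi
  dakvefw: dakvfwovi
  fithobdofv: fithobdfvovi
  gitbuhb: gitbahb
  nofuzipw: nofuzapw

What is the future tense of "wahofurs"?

zonizvadt and muhert both end in -t yet inflect differently (zozonizvadt, famuherteka), so the final letter is not what conditions the rule; the second-to-last letter is.
"wahofurs" has second-to-last letter 'r'. The stems whose second-to-last letter is 'r' (lomlitrurb → falomlitrurbeka, muhert → famuherteka) add fa- … -eka around the stem.
The other patterns: stems whose second-to-last letter is 'd' repeat the first consonant+vowel as a prefix; stems whose second-to-last letter is 'f' delete the last vowel and add -ovi; stems whose second-to-last letter is 'h' or 'p' change the last vowel to 'a'.
So wahofurs → fawahofurseka.

fawahofurseka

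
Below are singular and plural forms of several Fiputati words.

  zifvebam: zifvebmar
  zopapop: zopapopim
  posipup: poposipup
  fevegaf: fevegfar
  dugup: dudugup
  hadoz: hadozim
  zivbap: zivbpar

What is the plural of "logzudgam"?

logzudgmar

"logzudgam" has last vowel 'a'. The stems whose last vowel is 'a' (zivbap → zivbpar, fevegaf → fevegfar, zifvebam → zifvebmar) delete the last vowel and add -ar.
So logzudgam → logzudgmar.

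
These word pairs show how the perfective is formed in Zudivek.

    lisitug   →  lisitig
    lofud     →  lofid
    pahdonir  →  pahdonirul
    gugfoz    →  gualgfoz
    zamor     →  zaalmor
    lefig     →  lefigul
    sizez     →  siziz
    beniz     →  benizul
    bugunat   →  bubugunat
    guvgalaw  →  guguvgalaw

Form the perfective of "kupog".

kualpog

beniz and sizez both end in -z yet inflect differently (benizul, siziz), so the final letter is not what conditions the rule; the last vowel is.
"kupog" has last vowel 'o'. The stems whose last vowel is 'o' (zamor → zaalmor, gugfoz → gualgfoz) insert -al- after the first vowel.
So kupog → kualpog.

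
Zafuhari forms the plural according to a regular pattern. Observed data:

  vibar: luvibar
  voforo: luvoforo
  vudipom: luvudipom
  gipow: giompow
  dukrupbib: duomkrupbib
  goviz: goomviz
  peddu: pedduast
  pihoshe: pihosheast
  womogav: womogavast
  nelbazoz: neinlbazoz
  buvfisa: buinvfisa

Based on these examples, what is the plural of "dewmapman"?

deomwmapman

goviz and nelbazoz both end in -z yet inflect differently (goomviz, neinlbazoz), so the final letter is not what conditions the rule; the first letter is.
"dewmapman" begins with d-. The one such stem in the data (dukrupbib → duomkrupbib) inserts -om- after the first vowel (as do gipow, goviz), so the same rule applies.
The other patterns: stems beginning with v- add the prefix lu-; stems beginning with p- or w- add -ast; stems beginning with b- or n- insert -in- after the first vowel.
So dewmapman → deomwmapman.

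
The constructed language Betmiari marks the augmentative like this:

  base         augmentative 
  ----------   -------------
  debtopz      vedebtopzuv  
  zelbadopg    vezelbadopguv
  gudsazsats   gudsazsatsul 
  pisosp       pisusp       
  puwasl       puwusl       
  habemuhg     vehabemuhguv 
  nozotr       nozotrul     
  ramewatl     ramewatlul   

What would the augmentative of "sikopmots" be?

ramewatl and puwasl both end in -l yet inflect differently (ramewatlul, puwusl), so the final letter is not what conditions the rule; the second-to-last letter is.
"sikopmots" has second-to-last letter 't'. The stems whose second-to-last letter is 't' (gudsazsats → gudsazsatsul, ramewatl → ramewatlul, nozotr → nozotrul) add -ul.
So sikopmots → sikopmotsul.

sikopmotsul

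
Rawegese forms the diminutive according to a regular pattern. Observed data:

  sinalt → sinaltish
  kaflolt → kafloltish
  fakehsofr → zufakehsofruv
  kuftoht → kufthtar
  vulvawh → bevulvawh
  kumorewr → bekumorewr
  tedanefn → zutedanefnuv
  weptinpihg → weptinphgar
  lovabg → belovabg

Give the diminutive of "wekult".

kaflolt and kuftoht both end in -t yet inflect differently (kafloltish, kufthtar), so the final letter is not what conditions the rule; the second-to-last letter is.
"wekult" has second-to-last letter 'l'. The stems whose second-to-last letter is 'l' (kaflolt → kafloltish, sinalt → sinaltish) add -ish.
The other patterns: stems whose second-to-last letter is 'f' add zu- … -uv around the stem; stems whose second-to-last letter is 'h' delete the last vowel and add -ar; stems whose second-to-last letter is 'b' or 'w' add the prefix be-.
So wekult → wekultish.

wekultish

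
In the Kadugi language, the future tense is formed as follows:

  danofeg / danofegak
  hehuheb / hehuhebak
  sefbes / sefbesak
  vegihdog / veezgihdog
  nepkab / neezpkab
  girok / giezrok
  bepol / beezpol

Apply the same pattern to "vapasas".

danofeg and vegihdog both end in -g yet inflect differently (danofegak, veezgihdog), so the final letter is not what conditions the rule; the last vowel is.
"vapasas" has last vowel 'a'. The one such stem in the data (nepkab → neezpkab) inserts -ez- after the first vowel (as do vegihdog, girok), so the same rule applies.
So vapasas → vaezpasas.

vaezpasas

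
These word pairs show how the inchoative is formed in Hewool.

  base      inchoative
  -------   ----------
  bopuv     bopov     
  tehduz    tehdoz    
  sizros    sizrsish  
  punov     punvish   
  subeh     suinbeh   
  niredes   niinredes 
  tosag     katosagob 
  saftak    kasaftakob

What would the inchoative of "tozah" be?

katozahob

bopuv and punov both end in -v yet inflect differently (bopov, punvish), so the final letter is not what conditions the rule; the last vowel is.
"tozah" has last vowel 'a'. The stems whose last vowel is 'a' (tosag → katosagob, saftak → kasaftakob) add ka- … -ob around the stem.
The other patterns: stems whose last vowel is 'u' change the last vowel to 'o'; stems whose last vowel is 'o' delete the last vowel and add -ish; stems whose last vowel is 'e' insert -in- after the first vowel.
So tozah → katozahob.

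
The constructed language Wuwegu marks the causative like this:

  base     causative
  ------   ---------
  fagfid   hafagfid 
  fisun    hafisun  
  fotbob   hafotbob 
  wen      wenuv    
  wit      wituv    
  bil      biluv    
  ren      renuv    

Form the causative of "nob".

nobuv

fisun and wen both end in -n yet inflect differently (hafisun, wenuv), so the final letter is not what conditions the rule; the number of vowels is.
"nob" has 1 vowel. The stems with 1 vowel (wen → wenuv, wit → wituv, bil → biluv) add -uv.
So nob → nobuv.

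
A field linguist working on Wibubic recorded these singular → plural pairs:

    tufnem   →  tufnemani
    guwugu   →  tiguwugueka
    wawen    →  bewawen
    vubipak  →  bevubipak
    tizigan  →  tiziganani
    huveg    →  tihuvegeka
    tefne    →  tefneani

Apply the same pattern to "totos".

tizigan and wawen both end in -n yet inflect differently (tiziganani, bewawen), so the final letter is not what conditions the rule; the first letter is.
"totos" begins with t-. The stems beginning with t- (tizigan → tiziganani, tufnem → tufnemani, tefne → tefneani) add -ani.
So totos → totosani.

totosani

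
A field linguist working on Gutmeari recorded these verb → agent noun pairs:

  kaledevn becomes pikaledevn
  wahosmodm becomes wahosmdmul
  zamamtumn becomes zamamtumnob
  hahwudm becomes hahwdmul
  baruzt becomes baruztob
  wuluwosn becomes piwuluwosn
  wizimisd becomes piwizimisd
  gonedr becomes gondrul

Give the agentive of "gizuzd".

kaledevn and zamamtumn both end in -n yet inflect differently (pikaledevn, zamamtumnob), so the final letter is not what conditions the rule; the second-to-last letter is.
"gizuzd" has second-to-last letter 'z'. The one such stem in the data (baruzt → baruztob) adds -ob, so the same rule applies.
The other patterns: stems whose second-to-last letter is 's' or 'v' add the prefix pi-; stems whose second-to-last letter is 'd' delete the last vowel and add -ul.
So gizuzd → gizuzdob.

gizuzdob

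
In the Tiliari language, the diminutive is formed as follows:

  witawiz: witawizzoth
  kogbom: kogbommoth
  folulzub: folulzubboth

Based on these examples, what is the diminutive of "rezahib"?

rezahibboth

Every pair shown (witawiz → witawizzoth, kogbom → kogbommoth, folulzub → folulzubboth) follows the same rule: double the final consonant and add -oth.
So rezahib → rezahibboth.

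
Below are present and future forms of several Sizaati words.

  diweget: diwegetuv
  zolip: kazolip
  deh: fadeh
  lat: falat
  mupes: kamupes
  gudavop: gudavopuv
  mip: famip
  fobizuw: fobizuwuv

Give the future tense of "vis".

mip and zolip both end in -p yet inflect differently (famip, kazolip), so the final letter is not what conditions the rule; the number of vowels is.
"vis" has 1 vowel. The stems with 1 vowel (deh → fadeh, lat → falat, mip → famip) add the prefix fa-.
So vis → favis.

favis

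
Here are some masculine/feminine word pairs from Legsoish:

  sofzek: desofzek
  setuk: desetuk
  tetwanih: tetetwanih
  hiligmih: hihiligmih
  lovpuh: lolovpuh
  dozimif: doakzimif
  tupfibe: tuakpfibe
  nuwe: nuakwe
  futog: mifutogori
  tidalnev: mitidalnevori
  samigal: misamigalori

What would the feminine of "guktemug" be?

miguktemugori

setuk and lovpuh both have last vowel 'u' yet inflect differently (desetuk, lolovpuh), so the last vowel is not what conditions the rule; the final letter is.
"guktemug" ends in -g. The one such stem in the data (futog → mifutogori) adds mi- … -ori around the stem, so the same rule applies.
The other patterns: stems ending in -k add the prefix de-; stems ending in -h repeat the first consonant+vowel as a prefix; stems ending in -e or -f insert -ak- after the first vowel.
So guktemug → miguktemugori.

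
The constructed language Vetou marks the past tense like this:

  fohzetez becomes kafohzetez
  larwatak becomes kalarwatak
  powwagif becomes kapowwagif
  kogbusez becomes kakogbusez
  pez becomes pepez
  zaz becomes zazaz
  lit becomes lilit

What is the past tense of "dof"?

zaz and kogbusez both end in -z yet inflect differently (zazaz, kakogbusez), so the final letter is not what conditions the rule; the number of vowels is.
"dof" has 1 vowel. The stems with 1 vowel (zaz → zazaz, pez → pepez, lit → lilit) repeat the first consonant+vowel as a prefix.
The other pattern: stems with 3 vowels add the prefix ka-.
So dof → dodof.

dodof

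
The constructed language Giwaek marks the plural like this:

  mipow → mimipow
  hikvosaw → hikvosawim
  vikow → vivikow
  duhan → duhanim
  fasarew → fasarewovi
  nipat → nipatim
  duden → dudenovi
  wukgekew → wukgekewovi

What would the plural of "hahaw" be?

fasarew and hikvosaw both end in -w yet inflect differently (fasarewovi, hikvosawim), so the final letter is not what conditions the rule; the last vowel is.
"hahaw" has last vowel 'a'. The stems whose last vowel is 'a' (nipat → nipatim, hikvosaw → hikvosawim, duhan → duhanim) add -im.
So hahaw → hahawim.

hahawim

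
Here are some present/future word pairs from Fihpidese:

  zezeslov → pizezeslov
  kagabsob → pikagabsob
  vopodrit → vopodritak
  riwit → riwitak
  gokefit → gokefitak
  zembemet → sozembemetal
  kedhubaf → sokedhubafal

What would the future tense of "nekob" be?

pinekob

vopodrit and zembemet both end in -t yet inflect differently (vopodritak, sozembemetal), so the final letter is not what conditions the rule; the last vowel is.
"nekob" has last vowel 'o'. The stems whose last vowel is 'o' (zezeslov → pizezeslov, kagabsob → pikagabsob) add the prefix pi-.
The other patterns: stems whose last vowel is 'i' add -ak; stems whose last vowel is 'a' or 'e' add so- … -al around the stem.
So nekob → pinekob.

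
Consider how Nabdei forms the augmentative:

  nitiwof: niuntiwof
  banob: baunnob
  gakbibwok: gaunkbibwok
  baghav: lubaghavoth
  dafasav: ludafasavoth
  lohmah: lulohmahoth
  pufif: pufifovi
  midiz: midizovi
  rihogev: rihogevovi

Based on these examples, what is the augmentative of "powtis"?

powtisovi

nitiwof and pufif both end in -f yet inflect differently (niuntiwof, pufifovi), so the final letter is not what conditions the rule; the last vowel is.
"powtis" has last vowel 'i'. The stems whose last vowel is 'i' (pufif → pufifovi, midiz → midizovi) add -ovi.
The other patterns: stems whose last vowel is 'o' insert -un- after the first vowel; stems whose last vowel is 'a' add lu- … -oth around the stem.
So powtis → powtisovi.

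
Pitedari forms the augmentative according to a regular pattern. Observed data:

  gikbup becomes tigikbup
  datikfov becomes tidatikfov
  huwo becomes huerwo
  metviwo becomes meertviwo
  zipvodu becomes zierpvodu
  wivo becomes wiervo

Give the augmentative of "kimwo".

datikfov and huwo both have last vowel 'o' yet inflect differently (tidatikfov, huerwo), so the last vowel is not what conditions the rule; whether the stem ends in a vowel or a consonant is.
"kimwo" ends in a vowel. The stems ending in a vowel (huwo → huerwo, metviwo → meertviwo, zipvodu → zierpvodu) insert -er- after the first vowel.
The other pattern: stems ending in a consonant add the prefix ti-.
So kimwo → kiermwo.

kiermwo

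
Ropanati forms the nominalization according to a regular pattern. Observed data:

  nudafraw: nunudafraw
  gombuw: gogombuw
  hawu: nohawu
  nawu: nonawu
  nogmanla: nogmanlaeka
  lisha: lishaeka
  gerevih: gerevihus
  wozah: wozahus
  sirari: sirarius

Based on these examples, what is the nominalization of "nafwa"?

nafwaeka

"nafwa" ends in -a. The stems ending in -a (nogmanla → nogmanlaeka, lisha → lishaeka) add -eka.
The other patterns: stems ending in -w repeat the first consonant+vowel as a prefix; stems ending in -u add the prefix no-; stems ending in -h or -i add -us.
So nafwa → nafwaeka.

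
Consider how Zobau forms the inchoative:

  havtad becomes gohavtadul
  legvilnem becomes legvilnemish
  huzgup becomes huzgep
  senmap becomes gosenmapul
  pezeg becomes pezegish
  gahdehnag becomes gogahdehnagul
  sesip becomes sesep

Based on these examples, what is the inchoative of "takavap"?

gotakavapul

pezeg and gahdehnag both end in -g yet inflect differently (pezegish, gogahdehnagul), so the final letter is not what conditions the rule; the last vowel is.
"takavap" has last vowel 'a'. The stems whose last vowel is 'a' (senmap → gosenmapul, havtad → gohavtadul, gahdehnag → gogahdehnagul) add go- … -ul around the stem.
The other patterns: stems whose last vowel is 'e' add -ish; stems whose last vowel is 'i' or 'u' change the last vowel to 'e'.
So takavap → gotakavapul.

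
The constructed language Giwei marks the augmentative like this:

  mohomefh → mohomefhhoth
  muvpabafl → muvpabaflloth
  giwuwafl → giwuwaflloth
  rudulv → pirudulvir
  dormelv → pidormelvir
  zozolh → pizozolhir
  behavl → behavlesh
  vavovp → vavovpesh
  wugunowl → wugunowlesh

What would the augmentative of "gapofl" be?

gapoflloth

mohomefh and zozolh both end in -h yet inflect differently (mohomefhhoth, pizozolhir), so the final letter is not what conditions the rule; the second-to-last letter is.
"gapofl" has second-to-last letter 'f'. The stems whose second-to-last letter is 'f' (mohomefh → mohomefhhoth, muvpabafl → muvpabaflloth, giwuwafl → giwuwaflloth) double the final consonant and add -oth.
So gapofl → gapoflloth.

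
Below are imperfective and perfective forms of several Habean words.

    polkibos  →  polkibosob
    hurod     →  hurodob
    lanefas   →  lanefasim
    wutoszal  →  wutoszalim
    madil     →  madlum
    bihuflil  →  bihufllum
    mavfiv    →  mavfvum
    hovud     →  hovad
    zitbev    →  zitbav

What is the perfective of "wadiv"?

wadvum

polkibos and lanefas both end in -s yet inflect differently (polkibosob, lanefasim), so the final letter is not what conditions the rule; the last vowel is.
"wadiv" has last vowel 'i'. The stems whose last vowel is 'i' (madil → madlum, bihuflil → bihufllum, mavfiv → mavfvum) delete the last vowel and add -um.
So wadiv → wadvum.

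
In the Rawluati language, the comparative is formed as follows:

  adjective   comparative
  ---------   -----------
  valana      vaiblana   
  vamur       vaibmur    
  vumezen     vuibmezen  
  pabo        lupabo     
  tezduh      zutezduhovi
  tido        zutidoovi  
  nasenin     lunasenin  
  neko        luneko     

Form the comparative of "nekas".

tido and neko both end in -o yet inflect differently (zutidoovi, luneko), so the final letter is not what conditions the rule; the first letter is.
"nekas" begins with n-. The stems beginning with n- (neko → luneko, nasenin → lunasenin) add the prefix lu-.
So nekas → lunekas.

lunekas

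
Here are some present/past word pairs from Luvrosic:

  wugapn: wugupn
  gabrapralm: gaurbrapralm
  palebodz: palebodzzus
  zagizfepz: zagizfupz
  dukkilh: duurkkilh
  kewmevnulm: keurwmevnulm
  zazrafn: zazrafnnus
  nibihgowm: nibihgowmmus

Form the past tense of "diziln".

"diziln" has second-to-last letter 'l'. The stems whose second-to-last letter is 'l' (gabrapralm → gaurbrapralm, kewmevnulm → keurwmevnulm, dukkilh → duurkkilh) insert -ur- after the first vowel.
The other patterns: stems whose second-to-last letter is 'p' change the last vowel to 'u'; stems whose second-to-last letter is 'd', 'f' or 'w' double the final consonant and add -us.
So diziln → diurziln.

diurziln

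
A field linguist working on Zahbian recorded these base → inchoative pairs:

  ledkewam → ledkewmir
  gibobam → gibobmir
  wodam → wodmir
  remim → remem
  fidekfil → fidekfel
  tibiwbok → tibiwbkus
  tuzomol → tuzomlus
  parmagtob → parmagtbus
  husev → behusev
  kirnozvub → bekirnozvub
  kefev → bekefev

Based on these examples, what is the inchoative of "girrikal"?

girriklir

ledkewam and remim both end in -m yet inflect differently (ledkewmir, remem), so the final letter is not what conditions the rule; the last vowel is.
"girrikal" has last vowel 'a'. The stems whose last vowel is 'a' (ledkewam → ledkewmir, gibobam → gibobmir, wodam → wodmir) delete the last vowel and add -ir.
The other patterns: stems whose last vowel is 'i' change the last vowel to 'e'; stems whose last vowel is 'o' delete the last vowel and add -us; stems whose last vowel is 'e' or 'u' add the prefix be-.
So girrikal → girriklir.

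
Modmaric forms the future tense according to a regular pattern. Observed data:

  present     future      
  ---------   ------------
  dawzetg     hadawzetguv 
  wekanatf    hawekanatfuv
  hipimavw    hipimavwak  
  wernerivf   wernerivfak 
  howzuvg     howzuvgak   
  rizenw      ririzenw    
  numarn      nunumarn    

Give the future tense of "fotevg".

fotevgak

wekanatf and wernerivf both end in -f yet inflect differently (hawekanatfuv, wernerivfak), so the final letter is not what conditions the rule; the second-to-last letter is.
"fotevg" has second-to-last letter 'v'. The stems whose second-to-last letter is 'v' (hipimavw → hipimavwak, wernerivf → wernerivfak, howzuvg → howzuvgak) add -ak.
The other patterns: stems whose second-to-last letter is 't' add ha- … -uv around the stem; stems whose second-to-last letter is 'n' or 'r' repeat the first consonant+vowel as a prefix.
So fotevg → fotevgak.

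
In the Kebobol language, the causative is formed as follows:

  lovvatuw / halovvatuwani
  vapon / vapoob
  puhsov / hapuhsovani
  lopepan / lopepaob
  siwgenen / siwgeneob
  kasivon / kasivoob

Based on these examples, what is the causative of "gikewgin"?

gikewgiob

vapon and puhsov both have last vowel 'o' yet inflect differently (vapoob, hapuhsovani), so the last vowel is not what conditions the rule; the final letter is.
"gikewgin" ends in -n. The stems ending in -n (siwgenen → siwgeneob, vapon → vapoob, lopepan → lopepaob) drop the final letter and add -ob.
The other pattern: stems ending in -v or -w add ha- … -ani around the stem.
So gikewgin → gikewgiob.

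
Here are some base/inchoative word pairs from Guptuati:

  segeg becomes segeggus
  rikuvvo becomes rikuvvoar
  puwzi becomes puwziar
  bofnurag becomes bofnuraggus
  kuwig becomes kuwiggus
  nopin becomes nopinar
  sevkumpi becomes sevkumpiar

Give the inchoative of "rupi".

rupiar

kuwig and nopin both have last vowel 'i' yet inflect differently (kuwiggus, nopinar), so the last vowel is not what conditions the rule; the final letter is.
"rupi" ends in -i. The stems ending in -i (sevkumpi → sevkumpiar, puwzi → puwziar) add -ar.
So rupi → rupiar.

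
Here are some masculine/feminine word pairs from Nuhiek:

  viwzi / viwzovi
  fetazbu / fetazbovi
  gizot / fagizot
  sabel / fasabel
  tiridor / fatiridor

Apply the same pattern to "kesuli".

"kesuli" ends in a vowel. The stems ending in a vowel (viwzi → viwzovi, fetazbu → fetazbovi) drop the final letter and add -ovi.
The other pattern: stems ending in a consonant add the prefix fa-.
So kesuli → kesulovi.

kesulovi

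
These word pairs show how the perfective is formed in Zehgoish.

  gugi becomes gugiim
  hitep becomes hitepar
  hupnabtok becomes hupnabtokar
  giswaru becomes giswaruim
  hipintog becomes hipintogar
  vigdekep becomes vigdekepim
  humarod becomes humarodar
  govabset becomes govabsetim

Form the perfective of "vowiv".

vowivim

hitep and vigdekep both end in -p yet inflect differently (hitepar, vigdekepim), so the final letter is not what conditions the rule; the first letter is.
"vowiv" begins with v-. The one such stem in the data (vigdekep → vigdekepim) adds -im, so the same rule applies.
The other pattern: stems beginning with h- add -ar.
So vowiv → vowivim.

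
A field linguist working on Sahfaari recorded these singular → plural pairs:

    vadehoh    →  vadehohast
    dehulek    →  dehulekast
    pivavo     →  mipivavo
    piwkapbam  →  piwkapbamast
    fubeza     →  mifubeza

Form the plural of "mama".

mimama

piwkapbam and fubeza both have last vowel 'a' yet inflect differently (piwkapbamast, mifubeza), so the last vowel is not what conditions the rule; whether the stem ends in a vowel or a consonant is.
"mama" ends in a vowel. The stems ending in a vowel (fubeza → mifubeza, pivavo → mipivavo) add the prefix mi-.
The other pattern: stems ending in a consonant add -ast.
So mama → mimama.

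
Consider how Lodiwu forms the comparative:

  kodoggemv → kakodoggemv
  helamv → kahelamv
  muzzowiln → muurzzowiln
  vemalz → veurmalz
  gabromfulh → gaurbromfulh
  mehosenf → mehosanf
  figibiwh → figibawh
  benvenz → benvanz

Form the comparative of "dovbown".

gabromfulh and figibiwh both end in -h yet inflect differently (gaurbromfulh, figibawh), so the final letter is not what conditions the rule; the second-to-last letter is.
"dovbown" has second-to-last letter 'w'. The one such stem in the data (figibiwh → figibawh) changes the last vowel to 'a' (as do mehosenf, benvenz), so the same rule applies.
The other patterns: stems whose second-to-last letter is 'm' add the prefix ka-; stems whose second-to-last letter is 'l' insert -ur- after the first vowel.
So dovbown → dovbawn.

dovbawn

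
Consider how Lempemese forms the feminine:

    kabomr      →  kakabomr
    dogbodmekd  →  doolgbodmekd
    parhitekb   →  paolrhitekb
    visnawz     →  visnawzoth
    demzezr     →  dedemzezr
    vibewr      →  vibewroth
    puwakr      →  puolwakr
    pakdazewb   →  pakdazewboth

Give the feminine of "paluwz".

parhitekb and pakdazewb both end in -b yet inflect differently (paolrhitekb, pakdazewboth), so the final letter is not what conditions the rule; the second-to-last letter is.
"paluwz" has second-to-last letter 'w'. The stems whose second-to-last letter is 'w' (visnawz → visnawzoth, pakdazewb → pakdazewboth, vibewr → vibewroth) add -oth.
So paluwz → paluwzoth.

paluwzoth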